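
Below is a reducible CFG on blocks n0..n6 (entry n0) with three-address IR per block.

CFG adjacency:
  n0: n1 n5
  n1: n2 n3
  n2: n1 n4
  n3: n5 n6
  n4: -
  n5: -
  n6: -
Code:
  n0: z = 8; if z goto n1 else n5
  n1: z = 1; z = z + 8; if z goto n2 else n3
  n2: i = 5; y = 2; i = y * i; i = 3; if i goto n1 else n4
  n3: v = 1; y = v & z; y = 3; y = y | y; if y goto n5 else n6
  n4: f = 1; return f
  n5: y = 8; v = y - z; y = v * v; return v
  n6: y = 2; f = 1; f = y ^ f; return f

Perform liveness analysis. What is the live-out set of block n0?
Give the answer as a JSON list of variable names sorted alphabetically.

Answer: ["z"]

Derivation:
Block summaries:
  n0 def {z} use ∅
  n1 def {z} use ∅
  n2 def {i,y} use ∅
  n3 def {v,y} use {z}
  n4 def {f} use ∅
  n5 def {v,y} use {z}
  n6 def {f,y} use ∅

Backward fixpoint:
  n0: in=∅ out={z}
  n1: in=∅ out={z}
  n2: in=∅ out=∅
  n3: in={z} out={z}
  n4: in=∅ out=∅
  n5: in={z} out=∅
  n6: in=∅ out=∅

live-out(n0) = ["z"]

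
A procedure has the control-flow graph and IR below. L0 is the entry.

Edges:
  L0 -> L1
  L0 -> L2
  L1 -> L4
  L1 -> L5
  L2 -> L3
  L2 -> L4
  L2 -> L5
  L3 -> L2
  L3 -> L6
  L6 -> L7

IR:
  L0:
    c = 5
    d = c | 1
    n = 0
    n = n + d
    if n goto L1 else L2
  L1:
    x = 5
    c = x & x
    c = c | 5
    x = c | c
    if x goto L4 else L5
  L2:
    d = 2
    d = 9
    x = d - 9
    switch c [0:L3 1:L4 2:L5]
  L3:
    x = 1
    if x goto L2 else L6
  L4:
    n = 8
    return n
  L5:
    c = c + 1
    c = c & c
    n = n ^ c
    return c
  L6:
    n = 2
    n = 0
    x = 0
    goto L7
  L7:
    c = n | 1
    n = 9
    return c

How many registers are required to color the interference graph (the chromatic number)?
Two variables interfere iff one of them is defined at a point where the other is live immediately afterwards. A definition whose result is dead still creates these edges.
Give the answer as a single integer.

Per-block:
  L0: {c,d,n} / ∅
  L1: {c,x} / ∅
  L2: {d,x} / {c}
  L3: {x} / ∅
  L4: {n} / ∅
  L5: {c,n} / {c,n}
  L6: {n,x} / ∅
  L7: {c,n} / {n}

Backward fixpoint:
  live L0: ∅→{c,n}
  live L1: {n}→{c,n}
  live L2: {c,n}→{c,n}
  live L3: {c,n}→{c,n}
  live L4: ∅→∅
  live L5: {c,n}→∅
  live L6: ∅→{n}
  live L7: {n}→∅

Interference:
  c: {d,n,x}
  d: {c,n}
  n: {c,d,x}
  x: {c,n}

Colouring:
  lower bound: {c,d,n} mutually conflict ⇒ χ ≥ 3
  assign c→c0 d→c2 n→c1 x→c2 — no edge inside a register ⇒ χ ≤ 3
  χ = 3

Answer: 3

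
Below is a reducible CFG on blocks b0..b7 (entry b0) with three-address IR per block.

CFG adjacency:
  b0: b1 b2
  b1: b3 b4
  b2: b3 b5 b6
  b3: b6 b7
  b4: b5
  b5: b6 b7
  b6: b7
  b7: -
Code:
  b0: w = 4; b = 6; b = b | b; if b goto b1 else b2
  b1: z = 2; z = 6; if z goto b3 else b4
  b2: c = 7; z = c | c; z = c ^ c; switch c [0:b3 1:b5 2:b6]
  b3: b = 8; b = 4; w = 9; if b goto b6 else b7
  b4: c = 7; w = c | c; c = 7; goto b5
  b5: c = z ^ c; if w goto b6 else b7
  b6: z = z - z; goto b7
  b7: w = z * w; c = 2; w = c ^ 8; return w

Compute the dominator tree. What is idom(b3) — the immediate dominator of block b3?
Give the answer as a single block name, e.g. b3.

idom tree: b1←b0 b2←b0 b3←b0 b4←b1 b5←b0 b6←b0 b7←b0
Dom at joins:
  b3: preds {b1,b2}: {b0,b1} ∩ {b0,b2} = {b0}; idom=b0
  b5: preds {b2,b4}: {b0,b2} ∩ {b0,b1,b4} = {b0}; idom=b0
  b6: preds {b2,b3,b5}: {b0,b2} ∩ {b0,b3} ∩ {b0,b5} = {b0}; idom=b0
  b7: preds {b3,b5,b6}: {b0,b3} ∩ {b0,b5} ∩ {b0,b6} = {b0}; idom=b0

idom(b3) = b0

Answer: b0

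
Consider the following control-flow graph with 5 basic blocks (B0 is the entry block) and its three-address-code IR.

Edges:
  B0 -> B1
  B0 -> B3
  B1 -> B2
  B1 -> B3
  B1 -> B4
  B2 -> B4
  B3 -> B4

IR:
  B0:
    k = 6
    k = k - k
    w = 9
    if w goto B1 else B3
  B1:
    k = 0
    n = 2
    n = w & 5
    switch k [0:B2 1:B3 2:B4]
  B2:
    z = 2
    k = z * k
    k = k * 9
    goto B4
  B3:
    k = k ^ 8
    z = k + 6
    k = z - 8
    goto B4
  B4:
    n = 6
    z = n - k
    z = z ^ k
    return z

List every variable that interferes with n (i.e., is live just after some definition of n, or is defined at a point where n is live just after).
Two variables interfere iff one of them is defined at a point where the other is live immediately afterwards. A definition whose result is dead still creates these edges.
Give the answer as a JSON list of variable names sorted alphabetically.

Per-block:
  B0 def {k,w} use ∅
  B1 def {k,n} use {w}
  B2 def {k,z} use {k}
  B3 def {k,z} use {k}
  B4 def {n,z} use {k}

Backward fixpoint:
  live B0: ∅→{k,w}
  live B1: {w}→{k}
  live B2: {k}→{k}
  live B3: {k}→{k}
  live B4: {k}→∅

Interfere edges:
  k — {n,w,z}
  n — {k,w}
  w — {k,n}
  z — {k}

N(n) = ["k", "w"]

Answer: ["k", "w"]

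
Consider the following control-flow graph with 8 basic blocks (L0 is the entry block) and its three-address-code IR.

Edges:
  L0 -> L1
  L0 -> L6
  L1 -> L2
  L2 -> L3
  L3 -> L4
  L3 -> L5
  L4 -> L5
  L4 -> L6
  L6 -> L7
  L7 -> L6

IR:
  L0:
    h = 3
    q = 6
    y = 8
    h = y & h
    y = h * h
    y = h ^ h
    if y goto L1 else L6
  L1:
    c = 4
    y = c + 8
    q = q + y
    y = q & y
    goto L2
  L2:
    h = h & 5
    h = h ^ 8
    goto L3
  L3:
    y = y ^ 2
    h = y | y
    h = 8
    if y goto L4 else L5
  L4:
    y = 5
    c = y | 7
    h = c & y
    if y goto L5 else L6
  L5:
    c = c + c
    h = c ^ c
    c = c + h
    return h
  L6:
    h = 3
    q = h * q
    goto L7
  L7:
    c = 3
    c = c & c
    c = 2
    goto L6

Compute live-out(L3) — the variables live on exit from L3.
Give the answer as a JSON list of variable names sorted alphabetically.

Answer: ["c", "q"]

Derivation:
Per-block:
  L0 def {h,q,y} use ∅
  L1 def {c,q,y} use {q}
  L2 def {h} use {h}
  L3 def {h,y} use {y}
  L4 def {c,h,y} use ∅
  L5 def {c,h} use {c}
  L6 def {h,q} use {q}
  L7 def {c} use ∅

Live sets:
  L0: in=∅ out={h,q}
  L1: in={h,q} out={c,h,q,y}
  L2: in={c,h,q,y} out={c,q,y}
  L3: in={c,q,y} out={c,q}
  L4: in={q} out={c,q}
  L5: in={c} out=∅
  L6: in={q} out={q}
  L7: in={q} out={q}

live-out(L3) = ["c", "q"]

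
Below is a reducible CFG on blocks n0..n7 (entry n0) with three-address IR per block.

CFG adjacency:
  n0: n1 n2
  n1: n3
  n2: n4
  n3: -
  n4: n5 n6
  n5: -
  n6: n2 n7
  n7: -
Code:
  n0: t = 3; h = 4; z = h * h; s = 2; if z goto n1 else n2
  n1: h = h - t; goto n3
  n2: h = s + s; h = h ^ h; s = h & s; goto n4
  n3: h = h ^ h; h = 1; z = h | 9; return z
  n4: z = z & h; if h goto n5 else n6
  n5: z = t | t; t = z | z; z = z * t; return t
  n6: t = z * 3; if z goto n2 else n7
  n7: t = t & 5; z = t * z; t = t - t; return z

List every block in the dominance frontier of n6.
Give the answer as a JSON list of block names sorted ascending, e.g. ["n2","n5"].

idom tree: n1←n0 n2←n0 n3←n1 n4←n2 n5←n4 n6←n4 n7←n6
Dom at joins:
  n2: preds {n0,n6}: {n0} ∩ {n0,n2,n4,n6} = {n0}; idom=n0

Frontier:
  join n2 pred n0: · stop@n0
  join n2 pred n6: n6→n4→n2 stop@n0
  n0 → ∅
  n1 → ∅
  n2 → {n2}
  n3 → ∅
  n4 → {n2}
  n5 → ∅
  n6 → {n2}
  n7 → ∅

DF(n6) = ["n2"]

Answer: ["n2"]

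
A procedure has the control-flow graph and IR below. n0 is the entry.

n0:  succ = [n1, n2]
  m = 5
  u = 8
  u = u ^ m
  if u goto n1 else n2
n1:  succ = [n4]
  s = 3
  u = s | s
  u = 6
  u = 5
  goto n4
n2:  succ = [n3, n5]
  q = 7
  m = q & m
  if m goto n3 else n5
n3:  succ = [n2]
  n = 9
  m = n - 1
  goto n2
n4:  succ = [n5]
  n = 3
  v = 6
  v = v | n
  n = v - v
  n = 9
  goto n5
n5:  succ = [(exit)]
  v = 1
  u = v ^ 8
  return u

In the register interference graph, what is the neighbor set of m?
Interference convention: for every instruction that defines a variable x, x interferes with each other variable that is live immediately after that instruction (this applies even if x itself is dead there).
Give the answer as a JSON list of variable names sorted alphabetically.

Block summaries:
  n0: def={m,u} ue=∅
  n1: def={s,u} ue=∅
  n2: def={m,q} ue={m}
  n3: def={m,n} ue=∅
  n4: def={n,v} ue=∅
  n5: def={u,v} ue=∅

Backward fixpoint:
  n0: in=∅ out={m}
  n1: in=∅ out=∅
  n2: in={m} out=∅
  n3: in=∅ out={m}
  n4: in=∅ out=∅
  n5: in=∅ out=∅

Conflict graph:
  m↔{q,u}
  n↔{v}
  q↔{m}
  s↔∅
  u↔{m}
  v↔{n}

N(m) = ["q", "u"]

Answer: ["q", "u"]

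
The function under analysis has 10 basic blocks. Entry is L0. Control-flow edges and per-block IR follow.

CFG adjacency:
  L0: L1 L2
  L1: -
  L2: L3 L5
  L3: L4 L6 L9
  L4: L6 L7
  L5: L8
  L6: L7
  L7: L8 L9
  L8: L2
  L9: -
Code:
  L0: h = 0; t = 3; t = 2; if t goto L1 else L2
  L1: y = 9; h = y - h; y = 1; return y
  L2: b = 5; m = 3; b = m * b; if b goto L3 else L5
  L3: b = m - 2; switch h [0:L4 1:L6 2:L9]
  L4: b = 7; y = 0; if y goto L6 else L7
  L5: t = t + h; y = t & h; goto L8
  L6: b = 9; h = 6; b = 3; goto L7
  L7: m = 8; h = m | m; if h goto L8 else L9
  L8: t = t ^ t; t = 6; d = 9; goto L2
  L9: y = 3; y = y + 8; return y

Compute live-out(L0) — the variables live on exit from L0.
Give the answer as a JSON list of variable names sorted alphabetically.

Answer: ["h", "t"]

Analysis:
def/use:
  L0: def={h,t} ue=∅
  L1: def={h,y} ue={h}
  L2: def={b,m} ue=∅
  L3: def={b} ue={h,m}
  L4: def={b,y} ue=∅
  L5: def={t,y} ue={h,t}
  L6: def={b,h} ue=∅
  L7: def={h,m} ue=∅
  L8: def={d,t} ue={t}
  L9: def={y} ue=∅

Liveness:
  live L0: ∅→{h,t}
  live L1: {h}→∅
  live L2: {h,t}→{h,m,t}
  live L3: {h,m,t}→{t}
  live L4: {t}→{t}
  live L5: {h,t}→{h,t}
  live L6: {t}→{t}
  live L7: {t}→{h,t}
  live L8: {h,t}→{h,t}
  live L9: ∅→∅

live-out(L0) = ["h", "t"]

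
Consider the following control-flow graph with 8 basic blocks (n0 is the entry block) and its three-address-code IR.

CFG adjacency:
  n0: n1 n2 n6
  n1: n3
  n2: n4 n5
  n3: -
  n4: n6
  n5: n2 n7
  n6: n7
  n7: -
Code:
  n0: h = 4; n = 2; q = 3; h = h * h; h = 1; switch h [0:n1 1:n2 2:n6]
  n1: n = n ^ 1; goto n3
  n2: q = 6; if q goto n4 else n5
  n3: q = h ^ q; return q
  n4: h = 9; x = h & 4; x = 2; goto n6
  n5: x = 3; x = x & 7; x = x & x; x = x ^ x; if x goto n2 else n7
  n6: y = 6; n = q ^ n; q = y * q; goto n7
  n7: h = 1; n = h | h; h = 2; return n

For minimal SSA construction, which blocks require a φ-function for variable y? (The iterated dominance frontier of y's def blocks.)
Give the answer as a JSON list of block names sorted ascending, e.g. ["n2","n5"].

Answer: ["n7"]

Analysis:
idom tree: n1←n0 n2←n0 n3←n1 n4←n2 n5←n2 n6←n0 n7←n0
Dom at joins:
  n2: preds {n0,n5}: {n0} ∩ {n0,n2,n5} = {n0}; idom=n0
  n6: preds {n0,n4}: {n0} ∩ {n0,n2,n4} = {n0}; idom=n0
  n7: preds {n5,n6}: {n0,n2,n5} ∩ {n0,n6} = {n0}; idom=n0

Frontier:
  n2←n0: walk · to n0
  n2←n5: walk n5→n2 to n0
  n6←n0: walk · to n0
  n6←n4: walk n4→n2 to n0
  n7←n5: walk n5→n2 to n0
  n7←n6: walk n6 to n0
  DF(n0)=∅
  DF(n1)=∅
  DF(n2)={n2,n6,n7}
  DF(n3)=∅
  DF(n4)={n6}
  DF(n5)={n2,n7}
  DF(n6)={n7}
  DF(n7)=∅

φ for y: defs {n6}
  DF⁺ = {n7}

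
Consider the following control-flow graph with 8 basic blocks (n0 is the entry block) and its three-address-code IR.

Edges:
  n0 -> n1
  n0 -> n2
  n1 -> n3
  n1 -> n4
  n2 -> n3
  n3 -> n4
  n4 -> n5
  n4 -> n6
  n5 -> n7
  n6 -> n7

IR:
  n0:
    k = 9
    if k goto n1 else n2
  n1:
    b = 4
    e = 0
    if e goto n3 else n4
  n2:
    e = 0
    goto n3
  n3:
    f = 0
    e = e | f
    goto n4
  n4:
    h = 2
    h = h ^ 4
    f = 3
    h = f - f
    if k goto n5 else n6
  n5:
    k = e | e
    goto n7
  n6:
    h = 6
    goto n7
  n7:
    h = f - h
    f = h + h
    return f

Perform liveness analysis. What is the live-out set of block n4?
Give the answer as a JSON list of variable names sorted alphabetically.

Answer: ["e", "f", "h"]

Analysis:
def/use:
  n0: {k} / ∅
  n1: {b,e} / ∅
  n2: {e} / ∅
  n3: {e,f} / {e}
  n4: {f,h} / {k}
  n5: {k} / {e}
  n6: {h} / ∅
  n7: {f,h} / {f,h}

Liveness:
  n0 li=∅ lo={k}
  n1 li={k} lo={e,k}
  n2 li={k} lo={e,k}
  n3 li={e,k} lo={e,k}
  n4 li={e,k} lo={e,f,h}
  n5 li={e,f,h} lo={f,h}
  n6 li={f} lo={f,h}
  n7 li={f,h} lo=∅

live-out(n4) = ["e", "f", "h"]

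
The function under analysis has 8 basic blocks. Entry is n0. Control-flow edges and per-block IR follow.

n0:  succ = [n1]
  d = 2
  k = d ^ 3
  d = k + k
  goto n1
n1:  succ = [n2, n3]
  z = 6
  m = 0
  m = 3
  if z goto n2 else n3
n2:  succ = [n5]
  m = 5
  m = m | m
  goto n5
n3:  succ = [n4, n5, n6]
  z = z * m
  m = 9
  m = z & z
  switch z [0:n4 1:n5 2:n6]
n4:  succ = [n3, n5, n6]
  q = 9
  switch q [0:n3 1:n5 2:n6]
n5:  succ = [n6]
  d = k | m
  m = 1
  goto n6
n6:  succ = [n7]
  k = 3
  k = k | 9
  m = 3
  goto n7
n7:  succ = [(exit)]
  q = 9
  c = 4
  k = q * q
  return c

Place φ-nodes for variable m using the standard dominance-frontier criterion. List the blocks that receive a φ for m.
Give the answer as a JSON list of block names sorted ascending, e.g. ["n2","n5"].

idom tree: n1←n0 n2←n1 n3←n1 n4←n3 n5←n1 n6←n1 n7←n6
Join-block Dom:
  n3: preds {n1,n4}: {n0,n1} ∩ {n0,n1,n3,n4} = {n0,n1}; idom=n1
  n5: preds {n2,n3,n4}: {n0,n1,n2} ∩ {n0,n1,n3} ∩ {n0,n1,n3,n4} = {n0,n1}; idom=n1
  n6: preds {n3,n4,n5}: {n0,n1,n3} ∩ {n0,n1,n3,n4} ∩ {n0,n1,n5} = {n0,n1}; idom=n1

Frontier:
  join n3 pred n1: · stop@n1
  join n3 pred n4: n4→n3 stop@n1
  join n5 pred n2: n2 stop@n1
  join n5 pred n3: n3 stop@n1
  join n5 pred n4: n4→n3 stop@n1
  join n6 pred n3: n3 stop@n1
  join n6 pred n4: n4→n3 stop@n1
  join n6 pred n5: n5 stop@n1
  n0: DF=∅
  n1: DF=∅
  n2: DF={n5}
  n3: DF={n3,n5,n6}
  n4: DF={n3,n5,n6}
  n5: DF={n6}
  n6: DF=∅
  n7: DF=∅

φ for m: defs {n1,n2,n3,n5,n6}
  DF⁺ = {n3,n5,n6}

Answer: ["n3", "n5", "n6"]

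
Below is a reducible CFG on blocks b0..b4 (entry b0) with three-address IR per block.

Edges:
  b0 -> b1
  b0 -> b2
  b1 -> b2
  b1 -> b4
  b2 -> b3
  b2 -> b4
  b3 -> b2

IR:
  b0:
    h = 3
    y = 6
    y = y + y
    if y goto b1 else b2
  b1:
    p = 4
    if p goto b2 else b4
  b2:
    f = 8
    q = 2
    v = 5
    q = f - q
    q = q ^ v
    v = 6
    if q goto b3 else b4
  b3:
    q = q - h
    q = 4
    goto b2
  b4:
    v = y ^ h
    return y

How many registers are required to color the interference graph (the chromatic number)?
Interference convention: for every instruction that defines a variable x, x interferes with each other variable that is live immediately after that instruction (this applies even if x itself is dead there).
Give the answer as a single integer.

Answer: 5

Analysis:
def/use:
  b0 def {h,y} use ∅
  b1 def {p} use ∅
  b2 def {f,q,v} use ∅
  b3 def {q} use {h,q}
  b4 def {v} use {h,y}

Live sets:
  b0: in=∅ out={h,y}
  b1: in={h,y} out={h,y}
  b2: in={h,y} out={h,q,y}
  b3: in={h,q,y} out={h,y}
  b4: in={h,y} out=∅

Interference:
  f↔{h,q,v,y}
  h↔{f,p,q,v,y}
  p↔{h,y}
  q↔{f,h,v,y}
  v↔{f,h,q,y}
  y↔{f,h,p,q,v}

Registers:
  clique {f,h,q,v,y} ⇒ need ≥ 5
  5-colouring: r0={h}  r1={y}  r2={f,p}  r3={q}  r4={v}
  χ = 5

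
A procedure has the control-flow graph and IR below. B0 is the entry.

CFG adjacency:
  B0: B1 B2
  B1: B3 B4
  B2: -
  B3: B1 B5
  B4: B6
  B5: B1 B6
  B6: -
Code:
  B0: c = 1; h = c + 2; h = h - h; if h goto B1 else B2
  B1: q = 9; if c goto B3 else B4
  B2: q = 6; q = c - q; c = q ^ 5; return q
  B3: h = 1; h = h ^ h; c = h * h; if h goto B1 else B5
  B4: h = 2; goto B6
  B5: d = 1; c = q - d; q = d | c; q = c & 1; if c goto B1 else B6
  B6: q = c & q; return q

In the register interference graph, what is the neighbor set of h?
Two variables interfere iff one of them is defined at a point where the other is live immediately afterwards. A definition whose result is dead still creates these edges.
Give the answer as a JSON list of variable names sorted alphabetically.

Answer: ["c", "q"]

Derivation:
Block summaries:
  B0 def {c,h} use ∅
  B1 def {q} use {c}
  B2 def {c,q} use {c}
  B3 def {c,h} use ∅
  B4 def {h} use ∅
  B5 def {c,d,q} use {q}
  B6 def {q} use {c,q}

Backward fixpoint:
  live B0: ∅→{c}
  live B1: {c}→{c,q}
  live B2: {c}→∅
  live B3: {q}→{c,q}
  live B4: {c,q}→{c,q}
  live B5: {q}→{c,q}
  live B6: {c,q}→∅

Interfere edges:
  c↔{d,h,q}
  d↔{c,q}
  h↔{c,q}
  q↔{c,d,h}

N(h) = ["c", "q"]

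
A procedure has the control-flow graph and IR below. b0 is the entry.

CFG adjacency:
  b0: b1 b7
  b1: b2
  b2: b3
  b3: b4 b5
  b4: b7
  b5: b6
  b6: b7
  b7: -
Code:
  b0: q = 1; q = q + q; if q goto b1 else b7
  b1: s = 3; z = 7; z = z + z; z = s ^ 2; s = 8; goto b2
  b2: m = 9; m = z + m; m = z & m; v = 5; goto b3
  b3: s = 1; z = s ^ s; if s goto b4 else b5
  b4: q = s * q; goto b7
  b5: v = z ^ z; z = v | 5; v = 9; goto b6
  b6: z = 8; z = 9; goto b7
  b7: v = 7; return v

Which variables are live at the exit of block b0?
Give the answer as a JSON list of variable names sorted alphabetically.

Block summaries:
  b0: def={q} ue=∅
  b1: def={s,z} ue=∅
  b2: def={m,v} ue={z}
  b3: def={s,z} ue=∅
  b4: def={q} ue={q,s}
  b5: def={v,z} ue={z}
  b6: def={z} ue=∅
  b7: def={v} ue=∅

Backward fixpoint:
  b0: in=∅ out={q}
  b1: in={q} out={q,z}
  b2: in={q,z} out={q}
  b3: in={q} out={q,s,z}
  b4: in={q,s} out=∅
  b5: in={z} out=∅
  b6: in=∅ out=∅
  b7: in=∅ out=∅

live-out(b0) = ["q"]

Answer: ["q"]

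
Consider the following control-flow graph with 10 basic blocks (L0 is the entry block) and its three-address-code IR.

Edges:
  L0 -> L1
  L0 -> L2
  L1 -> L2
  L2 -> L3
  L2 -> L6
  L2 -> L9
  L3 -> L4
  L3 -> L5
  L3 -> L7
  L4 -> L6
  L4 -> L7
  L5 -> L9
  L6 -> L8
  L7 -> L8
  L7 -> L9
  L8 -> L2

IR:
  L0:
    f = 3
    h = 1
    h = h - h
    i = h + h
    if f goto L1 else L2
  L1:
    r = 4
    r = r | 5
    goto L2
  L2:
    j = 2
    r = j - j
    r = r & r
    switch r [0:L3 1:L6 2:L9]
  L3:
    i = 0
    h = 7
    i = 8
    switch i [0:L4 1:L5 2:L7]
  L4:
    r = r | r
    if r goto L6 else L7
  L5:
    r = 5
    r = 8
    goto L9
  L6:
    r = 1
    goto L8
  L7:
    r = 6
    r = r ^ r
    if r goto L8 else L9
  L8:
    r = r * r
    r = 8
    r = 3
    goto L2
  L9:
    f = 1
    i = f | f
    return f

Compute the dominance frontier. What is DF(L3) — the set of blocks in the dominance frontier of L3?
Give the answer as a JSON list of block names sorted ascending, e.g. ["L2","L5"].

Answer: ["L6", "L8", "L9"]

Derivation:
idom tree: L1←L0 L2←L0 L3←L2 L4←L3 L5←L3 L6←L2 L7←L3 L8←L2 L9←L2
Dom at joins:
  L2: preds {L0,L1,L8}: {L0} ∩ {L0,L1} ∩ {L0,L2,L8} = {L0}; idom=L0
  L6: preds {L2,L4}: {L0,L2} ∩ {L0,L2,L3,L4} = {L0,L2}; idom=L2
  L7: preds {L3,L4}: {L0,L2,L3} ∩ {L0,L2,L3,L4} = {L0,L2,L3}; idom=L3
  L8: preds {L6,L7}: {L0,L2,L6} ∩ {L0,L2,L3,L7} = {L0,L2}; idom=L2
  L9: preds {L2,L5,L7}: {L0,L2} ∩ {L0,L2,L3,L5} ∩ {L0,L2,L3,L7} = {L0,L2}; idom=L2

Frontier:
  L2←L0: walk · to L0
  L2←L1: walk L1 to L0
  L2←L8: walk L8→L2 to L0
  L6←L2: walk · to L2
  L6←L4: walk L4→L3 to L2
  L7←L3: walk · to L3
  L7←L4: walk L4 to L3
  L8←L6: walk L6 to L2
  L8←L7: walk L7→L3 to L2
  L9←L2: walk · to L2
  L9←L5: walk L5→L3 to L2
  L9←L7: walk L7→L3 to L2
  L0 → ∅
  L1 → {L2}
  L2 → {L2}
  L3 → {L6,L8,L9}
  L4 → {L6,L7}
  L5 → {L9}
  L6 → {L8}
  L7 → {L8,L9}
  L8 → {L2}
  L9 → ∅

DF(L3) = ["L6", "L8", "L9"]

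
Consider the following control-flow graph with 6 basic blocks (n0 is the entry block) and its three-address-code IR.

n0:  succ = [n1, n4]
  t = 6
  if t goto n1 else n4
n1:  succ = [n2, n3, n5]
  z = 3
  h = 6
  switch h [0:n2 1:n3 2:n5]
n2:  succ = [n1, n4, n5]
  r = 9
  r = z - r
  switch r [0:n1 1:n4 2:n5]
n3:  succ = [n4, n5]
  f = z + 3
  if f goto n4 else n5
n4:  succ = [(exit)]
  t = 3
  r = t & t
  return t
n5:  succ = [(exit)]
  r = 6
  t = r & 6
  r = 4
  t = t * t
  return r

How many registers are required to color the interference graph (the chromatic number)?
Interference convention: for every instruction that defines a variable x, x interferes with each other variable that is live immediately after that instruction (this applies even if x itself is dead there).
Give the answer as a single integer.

Answer: 2

Working:
Block summaries:
  n0 def {t} use ∅
  n1 def {h,z} use ∅
  n2 def {r} use {z}
  n3 def {f} use {z}
  n4 def {r,t} use ∅
  n5 def {r,t} use ∅

Liveness:
  n0: in=∅ out=∅
  n1: in=∅ out={z}
  n2: in={z} out=∅
  n3: in={z} out=∅
  n4: in=∅ out=∅
  n5: in=∅ out=∅

Conflict graph:
  f↔∅
  h↔{z}
  r↔{t,z}
  t↔{r}
  z↔{h,r}

Colouring:
  lower bound: {h,z} mutually conflict ⇒ χ ≥ 2
  2-colouring: r0={f,h,r}  r1={t,z}
  χ = 2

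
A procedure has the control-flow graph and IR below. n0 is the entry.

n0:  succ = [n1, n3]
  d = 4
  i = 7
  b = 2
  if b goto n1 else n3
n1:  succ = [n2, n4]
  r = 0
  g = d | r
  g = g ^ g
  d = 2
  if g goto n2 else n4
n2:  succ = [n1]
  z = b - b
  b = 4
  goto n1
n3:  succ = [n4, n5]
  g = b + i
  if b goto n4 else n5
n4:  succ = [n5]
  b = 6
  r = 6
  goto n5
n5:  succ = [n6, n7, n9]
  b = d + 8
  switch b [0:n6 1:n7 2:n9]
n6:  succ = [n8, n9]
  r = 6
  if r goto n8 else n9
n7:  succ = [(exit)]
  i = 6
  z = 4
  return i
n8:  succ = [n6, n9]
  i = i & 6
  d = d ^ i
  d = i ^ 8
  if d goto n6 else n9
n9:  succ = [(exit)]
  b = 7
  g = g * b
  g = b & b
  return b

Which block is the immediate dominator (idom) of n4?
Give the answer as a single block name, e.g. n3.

Answer: n0

Analysis:
idom tree: n1←n0 n2←n1 n3←n0 n4←n0 n5←n0 n6←n5 n7←n5 n8←n6 n9←n5
Dom∩ at merges:
  n1: preds {n0,n2}: {n0} ∩ {n0,n1,n2} = {n0}; idom=n0
  n4: preds {n1,n3}: {n0,n1} ∩ {n0,n3} = {n0}; idom=n0
  n5: preds {n3,n4}: {n0,n3} ∩ {n0,n4} = {n0}; idom=n0
  n6: preds {n5,n8}: {n0,n5} ∩ {n0,n5,n6,n8} = {n0,n5}; idom=n5
  n9: preds {n5,n6,n8}: {n0,n5} ∩ {n0,n5,n6} ∩ {n0,n5,n6,n8} = {n0,n5}; idom=n5

idom(n4) = n0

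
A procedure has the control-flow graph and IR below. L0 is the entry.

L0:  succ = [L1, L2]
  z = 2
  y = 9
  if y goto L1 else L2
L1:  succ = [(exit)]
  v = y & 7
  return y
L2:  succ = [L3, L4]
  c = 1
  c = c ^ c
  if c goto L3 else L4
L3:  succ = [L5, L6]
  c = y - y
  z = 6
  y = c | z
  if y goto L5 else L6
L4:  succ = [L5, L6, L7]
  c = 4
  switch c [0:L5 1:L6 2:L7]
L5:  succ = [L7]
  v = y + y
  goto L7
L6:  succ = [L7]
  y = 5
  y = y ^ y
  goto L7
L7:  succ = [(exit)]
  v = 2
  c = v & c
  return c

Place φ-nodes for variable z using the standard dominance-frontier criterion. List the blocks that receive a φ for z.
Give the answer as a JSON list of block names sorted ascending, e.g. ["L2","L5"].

idom tree: L1←L0 L2←L0 L3←L2 L4←L2 L5←L2 L6←L2 L7←L2
Dom at joins:
  L5: preds {L3,L4}: {L0,L2,L3} ∩ {L0,L2,L4} = {L0,L2}; idom=L2
  L6: preds {L3,L4}: {L0,L2,L3} ∩ {L0,L2,L4} = {L0,L2}; idom=L2
  L7: preds {L4,L5,L6}: {L0,L2,L4} ∩ {L0,L2,L5} ∩ {L0,L2,L6} = {L0,L2}; idom=L2

DF walk-up:
  join L5 pred L3: L3 stop@L2
  join L5 pred L4: L4 stop@L2
  join L6 pred L3: L3 stop@L2
  join L6 pred L4: L4 stop@L2
  join L7 pred L4: L4 stop@L2
  join L7 pred L5: L5 stop@L2
  join L7 pred L6: L6 stop@L2
  L0: DF=∅
  L1: DF=∅
  L2: DF=∅
  L3: DF={L5,L6}
  L4: DF={L5,L6,L7}
  L5: DF={L7}
  L6: DF={L7}
  L7: DF=∅

φ for z: defs {L0,L3}
  DF⁺ = {L5,L6,L7}

Answer: ["L5", "L6", "L7"]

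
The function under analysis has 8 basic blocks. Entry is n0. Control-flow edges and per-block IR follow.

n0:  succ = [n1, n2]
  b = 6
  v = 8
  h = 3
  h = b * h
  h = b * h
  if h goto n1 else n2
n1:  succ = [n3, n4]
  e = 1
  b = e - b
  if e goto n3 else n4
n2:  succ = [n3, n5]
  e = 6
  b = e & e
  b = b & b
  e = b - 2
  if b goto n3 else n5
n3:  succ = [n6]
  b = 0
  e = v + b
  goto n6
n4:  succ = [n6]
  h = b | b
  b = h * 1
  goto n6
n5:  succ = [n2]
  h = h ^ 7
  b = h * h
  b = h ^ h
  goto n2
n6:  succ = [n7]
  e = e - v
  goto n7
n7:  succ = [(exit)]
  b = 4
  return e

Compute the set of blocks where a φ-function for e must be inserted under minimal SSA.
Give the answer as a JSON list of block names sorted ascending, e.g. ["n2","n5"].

Answer: ["n2", "n3", "n6"]

Working:
idom tree: n1←n0 n2←n0 n3←n0 n4←n1 n5←n2 n6←n0 n7←n6
Dom at joins:
  n2: preds {n0,n5}: {n0} ∩ {n0,n2,n5} = {n0}; idom=n0
  n3: preds {n1,n2}: {n0,n1} ∩ {n0,n2} = {n0}; idom=n0
  n6: preds {n3,n4}: {n0,n3} ∩ {n0,n1,n4} = {n0}; idom=n0

Frontier:
  join n2 pred n0: · stop@n0
  join n2 pred n5: n5→n2 stop@n0
  join n3 pred n1: n1 stop@n0
  join n3 pred n2: n2 stop@n0
  join n6 pred n3: n3 stop@n0
  join n6 pred n4: n4→n1 stop@n0
  n0: DF=∅
  n1: DF={n3,n6}
  n2: DF={n2,n3}
  n3: DF={n6}
  n4: DF={n6}
  n5: DF={n2}
  n6: DF=∅
  n7: DF=∅

φ for e: defs {n1,n2,n3,n6}
  DF⁺ = {n2,n3,n6}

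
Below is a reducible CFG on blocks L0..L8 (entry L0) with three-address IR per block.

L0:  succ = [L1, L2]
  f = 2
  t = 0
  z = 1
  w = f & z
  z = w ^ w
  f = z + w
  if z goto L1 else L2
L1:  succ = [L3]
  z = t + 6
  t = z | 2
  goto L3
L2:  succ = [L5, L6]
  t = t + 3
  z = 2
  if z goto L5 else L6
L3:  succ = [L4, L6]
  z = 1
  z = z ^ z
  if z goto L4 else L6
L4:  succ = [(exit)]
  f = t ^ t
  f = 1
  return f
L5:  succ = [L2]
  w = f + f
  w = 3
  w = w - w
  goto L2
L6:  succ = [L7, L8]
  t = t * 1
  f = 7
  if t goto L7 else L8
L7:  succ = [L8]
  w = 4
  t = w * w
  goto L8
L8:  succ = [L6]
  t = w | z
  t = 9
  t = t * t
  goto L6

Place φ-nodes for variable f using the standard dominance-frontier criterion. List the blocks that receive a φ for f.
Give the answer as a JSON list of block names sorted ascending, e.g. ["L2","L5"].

idom tree: L1←L0 L2←L0 L3←L1 L4←L3 L5←L2 L6←L0 L7←L6 L8←L6
Dom∩ at merges:
  L2: preds {L0,L5}: {L0} ∩ {L0,L2,L5} = {L0}; idom=L0
  L6: preds {L2,L3,L8}: {L0,L2} ∩ {L0,L1,L3} ∩ {L0,L6,L8} = {L0}; idom=L0
  L8: preds {L6,L7}: {L0,L6} ∩ {L0,L6,L7} = {L0,L6}; idom=L6

DF derivation:
  L2←L0: walk · to L0
  L2←L5: walk L5→L2 to L0
  L6←L2: walk L2 to L0
  L6←L3: walk L3→L1 to L0
  L6←L8: walk L8→L6 to L0
  L8←L6: walk · to L6
  L8←L7: walk L7 to L6
  L0: DF=∅
  L1: DF={L6}
  L2: DF={L2,L6}
  L3: DF={L6}
  L4: DF=∅
  L5: DF={L2}
  L6: DF={L6}
  L7: DF={L8}
  L8: DF={L6}

φ for f: defs {L0,L4,L6}
  DF⁺ = {L6}

Answer: ["L6"]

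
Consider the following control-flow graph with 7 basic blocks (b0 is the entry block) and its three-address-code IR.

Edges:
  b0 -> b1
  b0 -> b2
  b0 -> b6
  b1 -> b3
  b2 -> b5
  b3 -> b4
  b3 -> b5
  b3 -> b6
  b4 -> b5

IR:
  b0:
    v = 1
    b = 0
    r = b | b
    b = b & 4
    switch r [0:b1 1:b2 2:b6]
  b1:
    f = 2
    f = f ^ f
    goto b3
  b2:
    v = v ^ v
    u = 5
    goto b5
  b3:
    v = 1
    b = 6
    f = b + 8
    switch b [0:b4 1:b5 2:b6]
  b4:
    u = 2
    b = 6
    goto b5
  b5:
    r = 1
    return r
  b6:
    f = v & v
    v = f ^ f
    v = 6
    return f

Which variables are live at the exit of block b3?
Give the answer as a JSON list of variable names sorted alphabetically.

Per-block:
  b0 def {b,r,v} use ∅
  b1 def {f} use ∅
  b2 def {u,v} use {v}
  b3 def {b,f,v} use ∅
  b4 def {b,u} use ∅
  b5 def {r} use ∅
  b6 def {f,v} use {v}

Backward fixpoint:
  b0: in=∅ out={v}
  b1: in=∅ out=∅
  b2: in={v} out=∅
  b3: in=∅ out={v}
  b4: in=∅ out=∅
  b5: in=∅ out=∅
  b6: in={v} out=∅

live-out(b3) = ["v"]

Answer: ["v"]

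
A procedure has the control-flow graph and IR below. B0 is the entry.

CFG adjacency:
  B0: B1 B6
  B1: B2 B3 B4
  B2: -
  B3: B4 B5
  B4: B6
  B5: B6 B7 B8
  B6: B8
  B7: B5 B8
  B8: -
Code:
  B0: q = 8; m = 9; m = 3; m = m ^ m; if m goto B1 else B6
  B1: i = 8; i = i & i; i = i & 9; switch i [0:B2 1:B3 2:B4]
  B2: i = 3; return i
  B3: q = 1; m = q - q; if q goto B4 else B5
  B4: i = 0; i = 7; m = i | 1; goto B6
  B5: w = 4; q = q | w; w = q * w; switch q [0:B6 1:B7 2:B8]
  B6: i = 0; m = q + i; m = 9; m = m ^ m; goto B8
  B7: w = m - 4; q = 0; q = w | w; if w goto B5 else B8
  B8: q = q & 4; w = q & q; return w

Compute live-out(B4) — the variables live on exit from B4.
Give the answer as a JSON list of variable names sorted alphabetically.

Answer: ["q"]

Analysis:
Block summaries:
  B0: def={m,q} ue=∅
  B1: def={i} ue=∅
  B2: def={i} ue=∅
  B3: def={m,q} ue=∅
  B4: def={i,m} ue=∅
  B5: def={q,w} ue={q}
  B6: def={i,m} ue={q}
  B7: def={q,w} ue={m}
  B8: def={q,w} ue={q}

Live sets:
  B0: in=∅ out={q}
  B1: in={q} out={q}
  B2: in=∅ out=∅
  B3: in=∅ out={m,q}
  B4: in={q} out={q}
  B5: in={m,q} out={m,q}
  B6: in={q} out={q}
  B7: in={m} out={m,q}
  B8: in={q} out=∅

live-out(B4) = ["q"]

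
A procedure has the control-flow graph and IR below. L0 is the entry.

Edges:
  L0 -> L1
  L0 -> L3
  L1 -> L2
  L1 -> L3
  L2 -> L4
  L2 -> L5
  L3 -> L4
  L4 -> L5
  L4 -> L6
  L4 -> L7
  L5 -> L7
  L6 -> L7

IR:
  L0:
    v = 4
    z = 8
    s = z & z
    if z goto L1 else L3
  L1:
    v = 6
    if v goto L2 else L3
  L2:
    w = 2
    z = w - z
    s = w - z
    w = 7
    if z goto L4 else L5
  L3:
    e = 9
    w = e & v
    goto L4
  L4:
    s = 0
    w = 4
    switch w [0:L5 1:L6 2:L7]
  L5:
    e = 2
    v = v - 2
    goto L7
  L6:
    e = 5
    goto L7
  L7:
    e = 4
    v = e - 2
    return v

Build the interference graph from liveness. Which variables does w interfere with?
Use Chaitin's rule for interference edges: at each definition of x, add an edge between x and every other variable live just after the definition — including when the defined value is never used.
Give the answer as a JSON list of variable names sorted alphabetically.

Answer: ["v", "z"]

Analysis:
Block summaries:
  L0: {s,v,z} / ∅
  L1: {v} / ∅
  L2: {s,w,z} / {z}
  L3: {e,w} / {v}
  L4: {s,w} / ∅
  L5: {e,v} / {v}
  L6: {e} / ∅
  L7: {e,v} / ∅

Backward fixpoint:
  L0: in=∅ out={v,z}
  L1: in={z} out={v,z}
  L2: in={v,z} out={v}
  L3: in={v} out={v}
  L4: in={v} out={v}
  L5: in={v} out=∅
  L6: in=∅ out=∅
  L7: in=∅ out=∅

Conflict graph:
  e↔{v}
  s↔{v,z}
  v↔{e,s,w,z}
  w↔{v,z}
  z↔{s,v,w}

N(w) = ["v", "z"]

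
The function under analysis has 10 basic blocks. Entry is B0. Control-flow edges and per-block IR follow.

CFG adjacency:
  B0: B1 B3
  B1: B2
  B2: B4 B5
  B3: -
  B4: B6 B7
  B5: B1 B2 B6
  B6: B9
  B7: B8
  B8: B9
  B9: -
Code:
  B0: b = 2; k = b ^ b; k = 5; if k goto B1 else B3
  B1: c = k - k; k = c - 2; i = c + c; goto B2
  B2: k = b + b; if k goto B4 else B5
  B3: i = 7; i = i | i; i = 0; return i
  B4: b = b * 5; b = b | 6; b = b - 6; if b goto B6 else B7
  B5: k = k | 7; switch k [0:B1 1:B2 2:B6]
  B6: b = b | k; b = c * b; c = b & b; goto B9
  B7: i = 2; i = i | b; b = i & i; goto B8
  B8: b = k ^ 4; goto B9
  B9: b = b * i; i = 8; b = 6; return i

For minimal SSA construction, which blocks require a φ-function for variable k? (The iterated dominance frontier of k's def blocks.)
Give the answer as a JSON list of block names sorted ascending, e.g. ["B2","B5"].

Answer: ["B1", "B2", "B6", "B9"]

Working:
idom tree: B1←B0 B2←B1 B3←B0 B4←B2 B5←B2 B6←B2 B7←B4 B8←B7 B9←B2
Dom at joins:
  B1: preds {B0,B5}: {B0} ∩ {B0,B1,B2,B5} = {B0}; idom=B0
  B2: preds {B1,B5}: {B0,B1} ∩ {B0,B1,B2,B5} = {B0,B1}; idom=B1
  B6: preds {B4,B5}: {B0,B1,B2,B4} ∩ {B0,B1,B2,B5} = {B0,B1,B2}; idom=B2
  B9: preds {B6,B8}: {B0,B1,B2,B6} ∩ {B0,B1,B2,B4,B7,B8} = {B0,B1,B2}; idom=B2

Frontier:
  B1←B0: walk · to B0
  B1←B5: walk B5→B2→B1 to B0
  B2←B1: walk · to B1
  B2←B5: walk B5→B2 to B1
  B6←B4: walk B4 to B2
  B6←B5: walk B5 to B2
  B9←B6: walk B6 to B2
  B9←B8: walk B8→B7→B4 to B2
  B0 → ∅
  B1 → {B1}
  B2 → {B1,B2}
  B3 → ∅
  B4 → {B6,B9}
  B5 → {B1,B2,B6}
  B6 → {B9}
  B7 → {B9}
  B8 → {B9}
  B9 → ∅

φ for k: defs {B0,B1,B2,B5}
  DF⁺ = {B1,B2,B6,B9}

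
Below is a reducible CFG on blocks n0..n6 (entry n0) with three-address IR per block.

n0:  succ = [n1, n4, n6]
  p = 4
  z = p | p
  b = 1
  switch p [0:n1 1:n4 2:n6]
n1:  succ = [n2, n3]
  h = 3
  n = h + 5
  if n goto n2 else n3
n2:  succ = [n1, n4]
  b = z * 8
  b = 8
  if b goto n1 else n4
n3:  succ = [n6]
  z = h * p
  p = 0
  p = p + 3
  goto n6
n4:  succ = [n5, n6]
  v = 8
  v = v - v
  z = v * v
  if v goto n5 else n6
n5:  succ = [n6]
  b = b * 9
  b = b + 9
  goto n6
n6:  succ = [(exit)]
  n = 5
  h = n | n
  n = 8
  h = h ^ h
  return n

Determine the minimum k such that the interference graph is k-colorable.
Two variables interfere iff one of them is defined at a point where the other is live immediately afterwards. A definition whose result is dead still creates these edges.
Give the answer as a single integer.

Answer: 4

Working:
Block summaries:
  n0: {b,p,z} / ∅
  n1: {h,n} / ∅
  n2: {b} / {z}
  n3: {p,z} / {h,p}
  n4: {v,z} / ∅
  n5: {b} / {b}
  n6: {h,n} / ∅

Backward fixpoint:
  live n0: ∅→{b,p,z}
  live n1: {p,z}→{h,p,z}
  live n2: {p,z}→{b,p,z}
  live n3: {h,p}→∅
  live n4: {b}→{b}
  live n5: {b}→∅
  live n6: ∅→∅

Interfere edges:
  b↔{p,v,z}
  h↔{n,p,z}
  n↔{h,p,z}
  p↔{b,h,n,z}
  v↔{b,z}
  z↔{b,h,n,p,v}

Colouring:
  lower bound: {h,n,p,z} mutually conflict ⇒ χ ≥ 4
  4-colouring: r0={z}  r1={p,v}  r2={b,h}  r3={n}
  χ = 4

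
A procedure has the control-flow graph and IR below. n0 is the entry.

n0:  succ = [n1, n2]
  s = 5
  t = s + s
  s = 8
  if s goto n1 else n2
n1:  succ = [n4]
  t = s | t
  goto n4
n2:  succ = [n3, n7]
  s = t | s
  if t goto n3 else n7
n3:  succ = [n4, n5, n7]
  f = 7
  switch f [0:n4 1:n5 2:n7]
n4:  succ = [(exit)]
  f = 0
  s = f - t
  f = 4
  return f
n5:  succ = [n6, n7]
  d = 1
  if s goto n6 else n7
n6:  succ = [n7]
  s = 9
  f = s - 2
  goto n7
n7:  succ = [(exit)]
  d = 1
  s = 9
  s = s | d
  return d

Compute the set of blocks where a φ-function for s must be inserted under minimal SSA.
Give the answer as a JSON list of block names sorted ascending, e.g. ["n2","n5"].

idom tree: n1←n0 n2←n0 n3←n2 n4←n0 n5←n3 n6←n5 n7←n2
Dom at joins:
  n4: preds {n1,n3}: {n0,n1} ∩ {n0,n2,n3} = {n0}; idom=n0
  n7: preds {n2,n3,n5,n6}: {n0,n2} ∩ {n0,n2,n3} ∩ {n0,n2,n3,n5} ∩ {n0,n2,n3,n5,n6} = {n0,n2}; idom=n2

DF derivation:
  n4←n1: walk n1 to n0
  n4←n3: walk n3→n2 to n0
  n7←n2: walk · to n2
  n7←n3: walk n3 to n2
  n7←n5: walk n5→n3 to n2
  n7←n6: walk n6→n5→n3 to n2
  n0 → ∅
  n1 → {n4}
  n2 → {n4}
  n3 → {n4,n7}
  n4 → ∅
  n5 → {n7}
  n6 → {n7}
  n7 → ∅

φ for s: defs {n0,n2,n4,n6,n7}
  DF⁺ = {n4,n7}

Answer: ["n4", "n7"]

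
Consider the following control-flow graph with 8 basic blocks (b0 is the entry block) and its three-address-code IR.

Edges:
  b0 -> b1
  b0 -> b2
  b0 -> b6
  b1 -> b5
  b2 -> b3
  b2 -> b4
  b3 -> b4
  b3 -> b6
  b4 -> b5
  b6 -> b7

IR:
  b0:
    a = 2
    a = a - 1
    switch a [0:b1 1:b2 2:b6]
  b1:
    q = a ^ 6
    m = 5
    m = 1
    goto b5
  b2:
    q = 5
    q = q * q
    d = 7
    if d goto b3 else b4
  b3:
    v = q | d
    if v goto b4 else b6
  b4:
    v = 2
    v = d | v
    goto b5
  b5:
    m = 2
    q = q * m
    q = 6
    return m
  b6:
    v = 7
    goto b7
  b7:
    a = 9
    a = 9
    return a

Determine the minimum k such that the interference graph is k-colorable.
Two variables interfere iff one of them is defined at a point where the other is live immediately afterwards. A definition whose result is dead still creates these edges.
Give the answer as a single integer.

Answer: 3

Analysis:
Per-block:
  b0 def {a} use ∅
  b1 def {m,q} use {a}
  b2 def {d,q} use ∅
  b3 def {v} use {d,q}
  b4 def {v} use {d}
  b5 def {m,q} use {q}
  b6 def {v} use ∅
  b7 def {a} use ∅

Liveness:
  live b0: ∅→{a}
  live b1: {a}→{q}
  live b2: ∅→{d,q}
  live b3: {d,q}→{d,q}
  live b4: {d,q}→{q}
  live b5: {q}→∅
  live b6: ∅→∅
  live b7: ∅→∅

Interference:
  a↔∅
  d↔{q,v}
  m↔{q}
  q↔{d,m,v}
  v↔{d,q}

Chromatic number:
  {d,q,v} pairwise interfere (3-clique) ⇒ χ ≥ 3
  assign a→c0 d→c1 m→c1 q→c0 v→c2 — no edge inside a register ⇒ χ ≤ 3
  χ = 3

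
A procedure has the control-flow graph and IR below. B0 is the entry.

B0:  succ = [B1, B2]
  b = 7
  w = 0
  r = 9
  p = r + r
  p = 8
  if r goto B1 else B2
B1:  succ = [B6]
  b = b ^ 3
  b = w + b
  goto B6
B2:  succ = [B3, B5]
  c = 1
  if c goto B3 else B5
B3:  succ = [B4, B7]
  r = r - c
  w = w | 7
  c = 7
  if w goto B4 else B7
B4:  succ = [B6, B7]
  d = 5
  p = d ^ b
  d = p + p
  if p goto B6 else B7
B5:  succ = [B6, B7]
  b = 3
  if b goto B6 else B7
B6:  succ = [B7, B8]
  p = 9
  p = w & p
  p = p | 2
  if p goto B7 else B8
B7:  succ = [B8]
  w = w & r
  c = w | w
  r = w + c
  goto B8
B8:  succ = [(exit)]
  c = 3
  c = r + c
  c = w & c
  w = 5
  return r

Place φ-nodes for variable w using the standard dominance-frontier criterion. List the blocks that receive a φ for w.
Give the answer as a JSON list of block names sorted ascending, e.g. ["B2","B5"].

idom tree: B1←B0 B2←B0 B3←B2 B4←B3 B5←B2 B6←B0 B7←B0 B8←B0
Dom∩ at merges:
  B6: preds {B1,B4,B5}: {B0,B1} ∩ {B0,B2,B3,B4} ∩ {B0,B2,B5} = {B0}; idom=B0
  B7: preds {B3,B4,B5,B6}: {B0,B2,B3} ∩ {B0,B2,B3,B4} ∩ {B0,B2,B5} ∩ {B0,B6} = {B0}; idom=B0
  B8: preds {B6,B7}: {B0,B6} ∩ {B0,B7} = {B0}; idom=B0

Frontier:
  join B6 pred B1: B1 stop@B0
  join B6 pred B4: B4→B3→B2 stop@B0
  join B6 pred B5: B5→B2 stop@B0
  join B7 pred B3: B3→B2 stop@B0
  join B7 pred B4: B4→B3→B2 stop@B0
  join B7 pred B5: B5→B2 stop@B0
  join B7 pred B6: B6 stop@B0
  join B8 pred B6: B6 stop@B0
  join B8 pred B7: B7 stop@B0
  B0 → ∅
  B1 → {B6}
  B2 → {B6,B7}
  B3 → {B6,B7}
  B4 → {B6,B7}
  B5 → {B6,B7}
  B6 → {B7,B8}
  B7 → {B8}
  B8 → ∅

φ for w: defs {B0,B3,B7,B8}
  DF⁺ = {B6,B7,B8}

Answer: ["B6", "B7", "B8"]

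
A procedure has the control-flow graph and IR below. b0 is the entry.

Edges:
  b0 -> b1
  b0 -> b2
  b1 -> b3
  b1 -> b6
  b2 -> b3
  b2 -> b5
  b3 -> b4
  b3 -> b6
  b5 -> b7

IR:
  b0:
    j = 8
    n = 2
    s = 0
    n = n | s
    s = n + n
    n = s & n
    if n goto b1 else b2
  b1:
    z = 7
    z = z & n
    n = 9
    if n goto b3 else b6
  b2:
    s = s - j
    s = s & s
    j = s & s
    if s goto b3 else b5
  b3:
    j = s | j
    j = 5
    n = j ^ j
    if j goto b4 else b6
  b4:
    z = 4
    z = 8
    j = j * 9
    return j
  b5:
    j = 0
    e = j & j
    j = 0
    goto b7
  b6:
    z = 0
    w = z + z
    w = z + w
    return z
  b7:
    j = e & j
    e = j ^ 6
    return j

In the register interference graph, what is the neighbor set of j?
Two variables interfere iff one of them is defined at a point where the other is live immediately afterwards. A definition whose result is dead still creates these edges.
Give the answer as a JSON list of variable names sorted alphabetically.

Block summaries:
  b0: def={j,n,s} ue=∅
  b1: def={n,z} ue={n}
  b2: def={j,s} ue={j,s}
  b3: def={j,n} ue={j,s}
  b4: def={j,z} ue={j}
  b5: def={e,j} ue=∅
  b6: def={w,z} ue=∅
  b7: def={e,j} ue={e,j}

Backward fixpoint:
  b0 li=∅ lo={j,n,s}
  b1 li={j,n,s} lo={j,s}
  b2 li={j,s} lo={j,s}
  b3 li={j,s} lo={j}
  b4 li={j} lo=∅
  b5 li=∅ lo={e,j}
  b6 li=∅ lo=∅
  b7 li={e,j} lo=∅

Interfere edges:
  e: {j}
  j: {e,n,s,z}
  n: {j,s,z}
  s: {j,n,z}
  w: {z}
  z: {j,n,s,w}

N(j) = ["e", "n", "s", "z"]

Answer: ["e", "n", "s", "z"]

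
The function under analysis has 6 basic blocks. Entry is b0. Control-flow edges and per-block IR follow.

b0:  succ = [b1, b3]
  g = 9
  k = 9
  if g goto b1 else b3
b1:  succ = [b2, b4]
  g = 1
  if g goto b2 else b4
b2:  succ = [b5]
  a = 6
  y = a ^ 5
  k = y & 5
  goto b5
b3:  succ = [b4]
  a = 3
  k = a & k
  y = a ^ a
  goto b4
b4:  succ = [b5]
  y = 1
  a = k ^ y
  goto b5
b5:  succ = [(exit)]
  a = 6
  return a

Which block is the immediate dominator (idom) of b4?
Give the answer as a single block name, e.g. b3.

Answer: b0

Working:
idom tree: b1←b0 b2←b1 b3←b0 b4←b0 b5←b0
Dom∩ at merges:
  b4: preds {b1,b3}: {b0,b1} ∩ {b0,b3} = {b0}; idom=b0
  b5: preds {b2,b4}: {b0,b1,b2} ∩ {b0,b4} = {b0}; idom=b0

idom(b4) = b0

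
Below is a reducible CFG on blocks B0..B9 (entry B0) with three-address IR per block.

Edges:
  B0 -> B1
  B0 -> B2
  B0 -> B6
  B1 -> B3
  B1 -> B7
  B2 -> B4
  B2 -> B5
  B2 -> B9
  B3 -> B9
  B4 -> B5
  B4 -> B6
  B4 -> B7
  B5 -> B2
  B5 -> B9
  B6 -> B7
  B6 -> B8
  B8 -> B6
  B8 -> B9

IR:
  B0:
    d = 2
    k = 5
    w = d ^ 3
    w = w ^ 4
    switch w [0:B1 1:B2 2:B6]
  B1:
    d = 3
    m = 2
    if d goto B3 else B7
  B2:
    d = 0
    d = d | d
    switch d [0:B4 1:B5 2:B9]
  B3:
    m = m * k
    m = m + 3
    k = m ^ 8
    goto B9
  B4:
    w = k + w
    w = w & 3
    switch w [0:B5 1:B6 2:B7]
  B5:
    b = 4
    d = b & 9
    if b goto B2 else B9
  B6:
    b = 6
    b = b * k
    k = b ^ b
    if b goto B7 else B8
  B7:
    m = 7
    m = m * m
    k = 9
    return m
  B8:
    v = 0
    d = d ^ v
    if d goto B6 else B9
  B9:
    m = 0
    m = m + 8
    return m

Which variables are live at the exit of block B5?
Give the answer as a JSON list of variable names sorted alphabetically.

def/use:
  B0: def={d,k,w} ue=∅
  B1: def={d,m} ue=∅
  B2: def={d} ue=∅
  B3: def={k,m} ue={k,m}
  B4: def={w} ue={k,w}
  B5: def={b,d} ue=∅
  B6: def={b,k} ue={k}
  B7: def={k,m} ue=∅
  B8: def={d,v} ue={d}
  B9: def={m} ue=∅

Liveness:
  B0: in=∅ out={d,k,w}
  B1: in={k} out={k,m}
  B2: in={k,w} out={d,k,w}
  B3: in={k,m} out=∅
  B4: in={d,k,w} out={d,k,w}
  B5: in={k,w} out={k,w}
  B6: in={d,k} out={d,k}
  B7: in=∅ out=∅
  B8: in={d,k} out={d,k}
  B9: in=∅ out=∅

live-out(B5) = ["k", "w"]

Answer: ["k", "w"]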